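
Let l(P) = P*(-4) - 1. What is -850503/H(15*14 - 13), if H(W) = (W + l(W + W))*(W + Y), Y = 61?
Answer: 283501/118680 ≈ 2.3888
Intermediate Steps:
l(P) = -1 - 4*P (l(P) = -4*P - 1 = -1 - 4*P)
H(W) = (-1 - 7*W)*(61 + W) (H(W) = (W + (-1 - 4*(W + W)))*(W + 61) = (W + (-1 - 8*W))*(61 + W) = (-1 - 7*W)*(61 + W))
-850503/H(15*14 - 13) = -850503/(-61 - 428*(15*14 - 13) - 7*(15*14 - 13)²) = -850503/(-61 - 428*(210 - 13) - 7*(210 - 13)²) = -850503/(-61 - 428*197 - 7*197²) = -850503/(-61 - 84316 - 7*38809) = -850503/(-61 - 84316 - 271663) = -850503/(-356040) = -850503*(-1/356040) = 283501/118680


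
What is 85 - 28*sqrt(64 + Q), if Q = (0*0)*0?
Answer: -139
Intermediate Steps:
Q = 0 (Q = 0*0 = 0)
85 - 28*sqrt(64 + Q) = 85 - 28*sqrt(64 + 0) = 85 - 28*sqrt(64) = 85 - 28*8 = 85 - 224 = -139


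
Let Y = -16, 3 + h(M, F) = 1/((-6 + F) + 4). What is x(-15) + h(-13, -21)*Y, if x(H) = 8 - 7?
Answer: 1143/23 ≈ 49.696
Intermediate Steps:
h(M, F) = -3 + 1/(-2 + F) (h(M, F) = -3 + 1/((-6 + F) + 4) = -3 + 1/(-2 + F))
x(H) = 1
x(-15) + h(-13, -21)*Y = 1 + ((7 - 3*(-21))/(-2 - 21))*(-16) = 1 + ((7 + 63)/(-23))*(-16) = 1 - 1/23*70*(-16) = 1 - 70/23*(-16) = 1 + 1120/23 = 1143/23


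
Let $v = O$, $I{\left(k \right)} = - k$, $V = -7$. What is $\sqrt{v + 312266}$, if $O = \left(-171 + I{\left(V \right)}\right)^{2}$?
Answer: $\sqrt{339162} \approx 582.38$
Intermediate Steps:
$O = 26896$ ($O = \left(-171 - -7\right)^{2} = \left(-171 + 7\right)^{2} = \left(-164\right)^{2} = 26896$)
$v = 26896$
$\sqrt{v + 312266} = \sqrt{26896 + 312266} = \sqrt{339162}$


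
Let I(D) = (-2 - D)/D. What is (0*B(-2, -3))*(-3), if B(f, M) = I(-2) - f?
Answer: 0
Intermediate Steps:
I(D) = (-2 - D)/D
B(f, M) = -f (B(f, M) = (-2 - 1*(-2))/(-2) - f = -(-2 + 2)/2 - f = -1/2*0 - f = 0 - f = -f)
(0*B(-2, -3))*(-3) = (0*(-1*(-2)))*(-3) = (0*2)*(-3) = 0*(-3) = 0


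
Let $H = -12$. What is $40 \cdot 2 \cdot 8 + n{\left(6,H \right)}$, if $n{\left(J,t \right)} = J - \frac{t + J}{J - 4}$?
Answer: $649$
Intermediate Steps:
$n{\left(J,t \right)} = J - \frac{J + t}{-4 + J}$
$40 \cdot 2 \cdot 8 + n{\left(6,H \right)} = 40 \cdot 2 \cdot 8 + \frac{6^{2} - -12 - 30}{-4 + 6} = 40 \cdot 16 + \frac{36 + 12 - 30}{2} = 640 + \frac{1}{2} \cdot 18 = 640 + 9 = 649$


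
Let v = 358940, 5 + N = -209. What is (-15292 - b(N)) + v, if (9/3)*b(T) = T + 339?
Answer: 1030819/3 ≈ 3.4361e+5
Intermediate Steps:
N = -214 (N = -5 - 209 = -214)
b(T) = 113 + T/3 (b(T) = (T + 339)/3 = (339 + T)/3 = 113 + T/3)
(-15292 - b(N)) + v = (-15292 - (113 + (⅓)*(-214))) + 358940 = (-15292 - (113 - 214/3)) + 358940 = (-15292 - 1*125/3) + 358940 = (-15292 - 125/3) + 358940 = -46001/3 + 358940 = 1030819/3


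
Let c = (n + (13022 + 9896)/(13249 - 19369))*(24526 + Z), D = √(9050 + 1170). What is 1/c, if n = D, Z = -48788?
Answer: -2504610/165613596191827 - 9363600*√2555/1159295173342789 ≈ -4.2339e-7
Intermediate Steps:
D = 2*√2555 (D = √10220 = 2*√2555 ≈ 101.09)
n = 2*√2555 ≈ 101.09
c = 139009129/1530 - 48524*√2555 (c = (2*√2555 + (13022 + 9896)/(13249 - 19369))*(24526 - 48788) = (2*√2555 + 22918/(-6120))*(-24262) = (2*√2555 + 22918*(-1/6120))*(-24262) = (2*√2555 - 11459/3060)*(-24262) = (-11459/3060 + 2*√2555)*(-24262) = 139009129/1530 - 48524*√2555 ≈ -2.3619e+6)
1/c = 1/(139009129/1530 - 48524*√2555)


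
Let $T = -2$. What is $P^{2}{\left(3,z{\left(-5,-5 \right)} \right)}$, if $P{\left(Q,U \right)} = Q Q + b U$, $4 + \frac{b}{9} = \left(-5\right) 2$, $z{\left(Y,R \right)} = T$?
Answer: $68121$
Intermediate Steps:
$z{\left(Y,R \right)} = -2$
$b = -126$ ($b = -36 + 9 \left(\left(-5\right) 2\right) = -36 + 9 \left(-10\right) = -36 - 90 = -126$)
$P{\left(Q,U \right)} = Q^{2} - 126 U$ ($P{\left(Q,U \right)} = Q Q - 126 U = Q^{2} - 126 U$)
$P^{2}{\left(3,z{\left(-5,-5 \right)} \right)} = \left(3^{2} - -252\right)^{2} = \left(9 + 252\right)^{2} = 261^{2} = 68121$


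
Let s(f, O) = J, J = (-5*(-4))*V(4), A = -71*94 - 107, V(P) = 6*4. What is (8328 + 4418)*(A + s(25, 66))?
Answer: -80312546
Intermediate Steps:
V(P) = 24
A = -6781 (A = -6674 - 107 = -6781)
J = 480 (J = -5*(-4)*24 = 20*24 = 480)
s(f, O) = 480
(8328 + 4418)*(A + s(25, 66)) = (8328 + 4418)*(-6781 + 480) = 12746*(-6301) = -80312546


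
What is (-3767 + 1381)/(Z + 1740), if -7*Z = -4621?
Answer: -16702/16801 ≈ -0.99411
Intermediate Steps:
Z = 4621/7 (Z = -⅐*(-4621) = 4621/7 ≈ 660.14)
(-3767 + 1381)/(Z + 1740) = (-3767 + 1381)/(4621/7 + 1740) = -2386/16801/7 = -2386*7/16801 = -16702/16801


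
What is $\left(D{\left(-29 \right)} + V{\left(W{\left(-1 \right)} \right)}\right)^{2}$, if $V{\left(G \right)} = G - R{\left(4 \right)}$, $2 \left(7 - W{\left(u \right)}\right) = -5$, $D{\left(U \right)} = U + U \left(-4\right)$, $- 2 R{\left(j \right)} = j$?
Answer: $\frac{38809}{4} \approx 9702.3$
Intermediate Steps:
$R{\left(j \right)} = - \frac{j}{2}$
$D{\left(U \right)} = - 3 U$ ($D{\left(U \right)} = U - 4 U = - 3 U$)
$W{\left(u \right)} = \frac{19}{2}$ ($W{\left(u \right)} = 7 - - \frac{5}{2} = 7 + \frac{5}{2} = \frac{19}{2}$)
$V{\left(G \right)} = 2 + G$ ($V{\left(G \right)} = G - \left(- \frac{1}{2}\right) 4 = G - -2 = G + 2 = 2 + G$)
$\left(D{\left(-29 \right)} + V{\left(W{\left(-1 \right)} \right)}\right)^{2} = \left(\left(-3\right) \left(-29\right) + \left(2 + \frac{19}{2}\right)\right)^{2} = \left(87 + \frac{23}{2}\right)^{2} = \left(\frac{197}{2}\right)^{2} = \frac{38809}{4}$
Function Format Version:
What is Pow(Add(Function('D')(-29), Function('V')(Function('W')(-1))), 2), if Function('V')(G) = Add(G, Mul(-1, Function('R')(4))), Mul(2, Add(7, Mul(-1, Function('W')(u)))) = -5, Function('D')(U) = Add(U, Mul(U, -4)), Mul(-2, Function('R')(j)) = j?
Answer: Rational(38809, 4) ≈ 9702.3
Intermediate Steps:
Function('R')(j) = Mul(Rational(-1, 2), j)
Function('D')(U) = Mul(-3, U) (Function('D')(U) = Add(U, Mul(-4, U)) = Mul(-3, U))
Function('W')(u) = Rational(19, 2) (Function('W')(u) = Add(7, Mul(Rational(-1, 2), -5)) = Add(7, Rational(5, 2)) = Rational(19, 2))
Function('V')(G) = Add(2, G) (Function('V')(G) = Add(G, Mul(-1, Mul(Rational(-1, 2), 4))) = Add(G, Mul(-1, -2)) = Add(G, 2) = Add(2, G))
Pow(Add(Function('D')(-29), Function('V')(Function('W')(-1))), 2) = Pow(Add(Mul(-3, -29), Add(2, Rational(19, 2))), 2) = Pow(Add(87, Rational(23, 2)), 2) = Pow(Rational(197, 2), 2) = Rational(38809, 4)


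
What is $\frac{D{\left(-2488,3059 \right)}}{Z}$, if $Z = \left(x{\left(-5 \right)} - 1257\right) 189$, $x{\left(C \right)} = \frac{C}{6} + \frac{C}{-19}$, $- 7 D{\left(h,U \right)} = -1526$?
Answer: $- \frac{8284}{9031869} \approx -0.0009172$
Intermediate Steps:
$D{\left(h,U \right)} = 218$ ($D{\left(h,U \right)} = \left(- \frac{1}{7}\right) \left(-1526\right) = 218$)
$x{\left(C \right)} = \frac{13 C}{114}$ ($x{\left(C \right)} = C \frac{1}{6} + C \left(- \frac{1}{19}\right) = \frac{C}{6} - \frac{C}{19} = \frac{13 C}{114}$)
$Z = - \frac{9031869}{38}$ ($Z = \left(\frac{13}{114} \left(-5\right) - 1257\right) 189 = \left(- \frac{65}{114} - 1257\right) 189 = \left(- \frac{143363}{114}\right) 189 = - \frac{9031869}{38} \approx -2.3768 \cdot 10^{5}$)
$\frac{D{\left(-2488,3059 \right)}}{Z} = \frac{218}{- \frac{9031869}{38}} = 218 \left(- \frac{38}{9031869}\right) = - \frac{8284}{9031869}$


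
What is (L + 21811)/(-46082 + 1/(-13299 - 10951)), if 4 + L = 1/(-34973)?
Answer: -18494413092500/39081925345473 ≈ -0.47322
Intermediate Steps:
L = -139893/34973 (L = -4 + 1/(-34973) = -4 - 1/34973 = -139893/34973 ≈ -4.0000)
(L + 21811)/(-46082 + 1/(-13299 - 10951)) = (-139893/34973 + 21811)/(-46082 + 1/(-13299 - 10951)) = 762656210/(34973*(-46082 + 1/(-24250))) = 762656210/(34973*(-46082 - 1/24250)) = 762656210/(34973*(-1117488501/24250)) = (762656210/34973)*(-24250/1117488501) = -18494413092500/39081925345473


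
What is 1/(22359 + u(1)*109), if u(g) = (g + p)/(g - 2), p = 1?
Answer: 1/22141 ≈ 4.5165e-5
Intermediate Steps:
u(g) = (1 + g)/(-2 + g) (u(g) = (g + 1)/(g - 2) = (1 + g)/(-2 + g))
1/(22359 + u(1)*109) = 1/(22359 + ((1 + 1)/(-2 + 1))*109) = 1/(22359 + (2/(-1))*109) = 1/(22359 - 1*2*109) = 1/(22359 - 2*109) = 1/(22359 - 218) = 1/22141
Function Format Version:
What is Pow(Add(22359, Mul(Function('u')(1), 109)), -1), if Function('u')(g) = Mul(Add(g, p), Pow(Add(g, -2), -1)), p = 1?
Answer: Rational(1, 22141) ≈ 4.5165e-5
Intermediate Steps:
Function('u')(g) = Mul(Pow(Add(-2, g), -1), Add(1, g)) (Function('u')(g) = Mul(Add(g, 1), Pow(Add(g, -2), -1)) = Mul(Add(1, g), Pow(Add(-2, g), -1)) = Mul(Pow(Add(-2, g), -1), Add(1, g)))
Pow(Add(22359, Mul(Function('u')(1), 109)), -1) = Pow(Add(22359, Mul(Mul(Pow(Add(-2, 1), -1), Add(1, 1)), 109)), -1) = Pow(Add(22359, Mul(Mul(Pow(-1, -1), 2), 109)), -1) = Pow(Add(22359, Mul(Mul(-1, 2), 109)), -1) = Pow(Add(22359, Mul(-2, 109)), -1) = Pow(Add(22359, -218), -1) = Pow(22141, -1) = Rational(1, 22141)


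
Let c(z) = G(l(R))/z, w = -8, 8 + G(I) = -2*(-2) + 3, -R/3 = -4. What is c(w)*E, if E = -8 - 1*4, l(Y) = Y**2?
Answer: -3/2 ≈ -1.5000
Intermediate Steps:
R = 12 (R = -3*(-4) = 12)
G(I) = -1 (G(I) = -8 + (-2*(-2) + 3) = -8 + (4 + 3) = -8 + 7 = -1)
E = -12 (E = -8 - 4 = -12)
c(z) = -1/z
c(w)*E = -1/(-8)*(-12) = -1*(-1/8)*(-12) = (1/8)*(-12) = -3/2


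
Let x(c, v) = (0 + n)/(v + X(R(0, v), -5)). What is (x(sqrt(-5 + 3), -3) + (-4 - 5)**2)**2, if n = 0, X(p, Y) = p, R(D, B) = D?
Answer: 6561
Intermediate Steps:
x(c, v) = 0 (x(c, v) = (0 + 0)/(v + 0) = 0/v = 0)
(x(sqrt(-5 + 3), -3) + (-4 - 5)**2)**2 = (0 + (-4 - 5)**2)**2 = (0 + (-9)**2)**2 = (0 + 81)**2 = 81**2 = 6561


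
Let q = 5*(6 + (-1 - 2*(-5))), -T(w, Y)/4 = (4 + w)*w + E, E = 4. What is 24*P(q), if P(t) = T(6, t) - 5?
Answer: -6264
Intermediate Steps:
T(w, Y) = -16 - 4*w*(4 + w) (T(w, Y) = -4*((4 + w)*w + 4) = -4*(w*(4 + w) + 4) = -4*(4 + w*(4 + w)) = -16 - 4*w*(4 + w))
q = 75 (q = 5*(6 + (-1 + 10)) = 5*(6 + 9) = 5*15 = 75)
P(t) = -261 (P(t) = (-16 - 16*6 - 4*6²) - 5 = (-16 - 96 - 4*36) - 5 = (-16 - 96 - 144) - 5 = -256 - 5 = -261)
24*P(q) = 24*(-261) = -6264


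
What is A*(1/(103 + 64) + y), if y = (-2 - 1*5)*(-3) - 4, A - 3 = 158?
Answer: 457240/167 ≈ 2738.0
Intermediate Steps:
A = 161 (A = 3 + 158 = 161)
y = 17 (y = (-2 - 5)*(-3) - 4 = -7*(-3) - 4 = 21 - 4 = 17)
A*(1/(103 + 64) + y) = 161*(1/(103 + 64) + 17) = 161*(1/167 + 17) = 161*(2840/167) = 457240/167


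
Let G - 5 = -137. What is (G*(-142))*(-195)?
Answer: -3655080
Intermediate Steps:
G = -132 (G = 5 - 137 = -132)
(G*(-142))*(-195) = -132*(-142)*(-195) = 18744*(-195) = -3655080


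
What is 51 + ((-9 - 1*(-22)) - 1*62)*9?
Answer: -390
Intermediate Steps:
51 + ((-9 - 1*(-22)) - 1*62)*9 = 51 + ((-9 + 22) - 62)*9 = 51 + (13 - 62)*9 = 51 - 49*9 = 51 - 441 = -390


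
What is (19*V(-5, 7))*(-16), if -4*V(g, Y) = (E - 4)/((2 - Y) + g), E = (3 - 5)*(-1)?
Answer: 76/5 ≈ 15.200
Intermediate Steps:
E = 2 (E = -2*(-1) = 2)
V(g, Y) = 1/(2*(2 + g - Y)) (V(g, Y) = -(2 - 4)/(4*((2 - Y) + g)) = -(-1)/(2*(2 + g - Y)) = 1/(2*(2 + g - Y)))
(19*V(-5, 7))*(-16) = (19*(1/(2*(2 - 5 - 1*7))))*(-16) = (19*(1/(2*(2 - 5 - 7))))*(-16) = (19*((½)/(-10)))*(-16) = (19*((½)*(-⅒)))*(-16) = (19*(-1/20))*(-16) = -19/20*(-16) = 76/5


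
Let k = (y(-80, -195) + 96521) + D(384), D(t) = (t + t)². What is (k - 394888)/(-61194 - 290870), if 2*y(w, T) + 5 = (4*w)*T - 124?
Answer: -645185/704128 ≈ -0.91629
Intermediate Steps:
D(t) = 4*t² (D(t) = (2*t)² = 4*t²)
y(w, T) = -129/2 + 2*T*w (y(w, T) = -5/2 + ((4*w)*T - 124)/2 = -5/2 + (4*T*w - 124)/2 = -5/2 + (-124 + 4*T*w)/2 = -5/2 + (-62 + 2*T*w) = -129/2 + 2*T*w)
k = 1434961/2 (k = ((-129/2 + 2*(-195)*(-80)) + 96521) + 4*384² = ((-129/2 + 31200) + 96521) + 4*147456 = (62271/2 + 96521) + 589824 = 255313/2 + 589824 = 1434961/2 ≈ 7.1748e+5)
(k - 394888)/(-61194 - 290870) = (1434961/2 - 394888)/(-61194 - 290870) = (645185/2)/(-352064) = (645185/2)*(-1/352064) = -645185/704128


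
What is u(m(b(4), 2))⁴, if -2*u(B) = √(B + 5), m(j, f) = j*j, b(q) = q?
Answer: 441/16 ≈ 27.563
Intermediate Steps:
m(j, f) = j²
u(B) = -√(5 + B)/2 (u(B) = -√(B + 5)/2 = -√(5 + B)/2)
u(m(b(4), 2))⁴ = (-√(5 + 4²)/2)⁴ = (-√(5 + 16)/2)⁴ = (-√21/2)⁴ = 441/16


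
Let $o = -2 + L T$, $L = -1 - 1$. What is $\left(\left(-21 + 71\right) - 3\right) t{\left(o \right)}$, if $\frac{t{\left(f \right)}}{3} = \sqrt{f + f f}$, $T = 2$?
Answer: $141 \sqrt{30} \approx 772.29$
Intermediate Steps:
$L = -2$
$o = -6$ ($o = -2 - 4 = -6$)
$t{\left(f \right)} = 3 \sqrt{f + f^{2}}$ ($t{\left(f \right)} = 3 \sqrt{f + f f} = 3 \sqrt{f + f^{2}}$)
$\left(\left(-21 + 71\right) - 3\right) t{\left(o \right)} = \left(\left(-21 + 71\right) - 3\right) 3 \sqrt{- 6 \left(1 - 6\right)} = \left(50 - 3\right) 3 \sqrt{\left(-6\right) \left(-5\right)} = 47 \cdot 3 \sqrt{30} = 141 \sqrt{30}$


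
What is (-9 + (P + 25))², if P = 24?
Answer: 1600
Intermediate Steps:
(-9 + (P + 25))² = (-9 + (24 + 25))² = (-9 + 49)² = 40² = 1600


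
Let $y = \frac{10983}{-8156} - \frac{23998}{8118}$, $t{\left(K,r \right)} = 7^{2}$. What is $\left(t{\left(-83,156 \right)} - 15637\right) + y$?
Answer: $- \frac{516186363793}{33105204} \approx -15592.0$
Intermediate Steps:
$t{\left(K,r \right)} = 49$
$y = - \frac{142443841}{33105204}$ ($y = 10983 \left(- \frac{1}{8156}\right) - \frac{11999}{4059} = - \frac{10983}{8156} - \frac{11999}{4059} = - \frac{142443841}{33105204} \approx -4.3028$)
$\left(t{\left(-83,156 \right)} - 15637\right) + y = \left(49 - 15637\right) - \frac{142443841}{33105204} = -15588 - \frac{142443841}{33105204} = - \frac{516186363793}{33105204}$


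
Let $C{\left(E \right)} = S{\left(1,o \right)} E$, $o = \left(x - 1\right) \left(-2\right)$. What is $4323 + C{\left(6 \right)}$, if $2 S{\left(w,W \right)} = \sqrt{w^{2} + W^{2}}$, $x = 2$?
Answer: $4323 + 3 \sqrt{5} \approx 4329.7$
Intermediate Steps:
$o = -2$ ($o = \left(2 - 1\right) \left(-2\right) = 1 \left(-2\right) = -2$)
$S{\left(w,W \right)} = \frac{\sqrt{W^{2} + w^{2}}}{2}$ ($S{\left(w,W \right)} = \frac{\sqrt{w^{2} + W^{2}}}{2} = \frac{\sqrt{W^{2} + w^{2}}}{2}$)
$C{\left(E \right)} = \frac{E \sqrt{5}}{2}$ ($C{\left(E \right)} = \frac{\sqrt{\left(-2\right)^{2} + 1^{2}}}{2} E = \frac{\sqrt{4 + 1}}{2} E = \frac{\sqrt{5}}{2} E = \frac{E \sqrt{5}}{2}$)
$4323 + C{\left(6 \right)} = 4323 + \frac{1}{2} \cdot 6 \sqrt{5} = 4323 + 3 \sqrt{5}$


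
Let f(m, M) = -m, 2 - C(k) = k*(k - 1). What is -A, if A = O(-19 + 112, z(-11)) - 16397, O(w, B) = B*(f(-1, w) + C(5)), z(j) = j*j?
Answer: 18454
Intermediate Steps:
z(j) = j²
C(k) = 2 - k*(-1 + k) (C(k) = 2 - k*(k - 1) = 2 - k*(-1 + k))
O(w, B) = -17*B (O(w, B) = B*(-1*(-1) + (2 + 5 - 1*5²)) = B*(1 + (2 + 5 - 1*25)) = B*(1 + (2 + 5 - 25)) = B*(1 - 18) = B*(-17) = -17*B)
A = -18454 (A = -17*(-11)² - 16397 = -17*121 - 16397 = -2057 - 16397 = -18454)
-A = -1*(-18454) = 18454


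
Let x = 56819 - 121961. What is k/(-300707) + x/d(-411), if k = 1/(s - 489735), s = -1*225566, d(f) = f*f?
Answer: -1556864976868297/4037137158219583 ≈ -0.38564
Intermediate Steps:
d(f) = f²
s = -225566
k = -1/715301 (k = 1/(-225566 - 489735) = 1/(-715301) = -1/715301 ≈ -1.3980e-6)
x = -65142
k/(-300707) + x/d(-411) = -1/715301/(-300707) - 65142/((-411)²) = -1/715301*(-1/300707) - 65142/168921 = 1/215096017807 - 65142*1/168921 = 1/215096017807 - 7238/18769 = -1556864976868297/4037137158219583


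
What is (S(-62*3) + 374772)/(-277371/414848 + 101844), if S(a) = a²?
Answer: 56608498688/14083167447 ≈ 4.0196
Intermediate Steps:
(S(-62*3) + 374772)/(-277371/414848 + 101844) = ((-62*3)² + 374772)/(-277371/414848 + 101844) = ((-186)² + 374772)/(-277371*1/414848 + 101844) = (34596 + 374772)/(-277371/414848 + 101844) = 409368/(42249502341/414848) = 409368*(414848/42249502341) = 56608498688/14083167447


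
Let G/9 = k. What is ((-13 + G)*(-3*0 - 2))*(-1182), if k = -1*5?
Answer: -137112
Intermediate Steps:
k = -5
G = -45 (G = 9*(-5) = -45)
((-13 + G)*(-3*0 - 2))*(-1182) = ((-13 - 45)*(-3*0 - 2))*(-1182) = -58*(0 - 2)*(-1182) = -58*(-2)*(-1182) = 116*(-1182) = -137112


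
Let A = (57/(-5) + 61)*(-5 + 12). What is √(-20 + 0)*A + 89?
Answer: 89 + 3472*I*√5/5 ≈ 89.0 + 1552.7*I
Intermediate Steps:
A = 1736/5 (A = (57*(-⅕) + 61)*7 = (-57/5 + 61)*7 = (248/5)*7 = 1736/5 ≈ 347.20)
√(-20 + 0)*A + 89 = √(-20 + 0)*(1736/5) + 89 = √(-20)*(1736/5) + 89 = (2*I*√5)*(1736/5) + 89 = 3472*I*√5/5 + 89 = 89 + 3472*I*√5/5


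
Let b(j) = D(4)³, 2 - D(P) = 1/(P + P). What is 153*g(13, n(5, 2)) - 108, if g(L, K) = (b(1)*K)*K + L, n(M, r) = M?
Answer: 13872447/512 ≈ 27095.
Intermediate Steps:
D(P) = 2 - 1/(2*P) (D(P) = 2 - 1/(P + P) = 2 - 1/(2*P))
b(j) = 3375/512 (b(j) = (2 - ½/4)³ = (2 - ½*¼)³ = (2 - ⅛)³ = (15/8)³ = 3375/512)
g(L, K) = L + 3375*K²/512 (g(L, K) = (3375*K/512)*K + L = 3375*K²/512 + L = L + 3375*K²/512)
153*g(13, n(5, 2)) - 108 = 153*(13 + (3375/512)*5²) - 108 = 153*(13 + (3375/512)*25) - 108 = 153*(13 + 84375/512) - 108 = 153*(91031/512) - 108 = 13927743/512 - 108 = 13872447/512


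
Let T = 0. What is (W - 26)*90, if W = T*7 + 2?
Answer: -2160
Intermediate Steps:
W = 2 (W = 0*7 + 2 = 0 + 2 = 2)
(W - 26)*90 = (2 - 26)*90 = -24*90 = -2160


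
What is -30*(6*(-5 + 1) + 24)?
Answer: 0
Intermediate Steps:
-30*(6*(-5 + 1) + 24) = -30*(6*(-4) + 24) = -30*(-24 + 24) = -30*0 = 0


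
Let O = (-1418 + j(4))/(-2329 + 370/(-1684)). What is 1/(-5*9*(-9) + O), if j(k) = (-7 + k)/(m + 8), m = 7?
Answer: 9806015/3977406697 ≈ 0.0024654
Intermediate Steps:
j(k) = -7/15 + k/15 (j(k) = (-7 + k)/(7 + 8) = (-7 + k)/15 = (-7 + k)*(1/15) = -7/15 + k/15)
O = 5970622/9806015 (O = (-1418 + (-7/15 + (1/15)*4))/(-2329 + 370/(-1684)) = (-1418 + (-7/15 + 4/15))/(-2329 + 370*(-1/1684)) = (-1418 - ⅕)/(-2329 - 185/842) = -7091/(5*(-1961203/842)) = -7091/5*(-842/1961203) = 5970622/9806015 ≈ 0.60887)
1/(-5*9*(-9) + O) = 1/(-5*9*(-9) + 5970622/9806015) = 1/(-45*(-9) + 5970622/9806015) = 1/(405 + 5970622/9806015) = 1/(3977406697/9806015) = 9806015/3977406697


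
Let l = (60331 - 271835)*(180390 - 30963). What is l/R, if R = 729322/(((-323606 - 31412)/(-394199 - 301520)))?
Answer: -5610066896593872/253701586259 ≈ -22113.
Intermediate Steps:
R = 253701586259/177509 (R = 729322/((-355018/(-695719))) = 729322/((-355018*(-1/695719))) = 729322/(355018/695719) = 729322*(695719/355018) = 253701586259/177509 ≈ 1.4292e+6)
l = -31604408208 (l = -211504*149427 = -31604408208)
l/R = -31604408208/253701586259/177509 = -31604408208*177509/253701586259 = -5610066896593872/253701586259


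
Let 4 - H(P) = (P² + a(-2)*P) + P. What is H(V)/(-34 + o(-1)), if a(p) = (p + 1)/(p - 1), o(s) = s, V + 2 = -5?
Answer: 107/105 ≈ 1.0190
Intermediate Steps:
V = -7 (V = -2 - 5 = -7)
a(p) = (1 + p)/(-1 + p)
H(P) = 4 - P² - 4*P/3 (H(P) = 4 - ((P² + ((1 - 2)/(-1 - 2))*P) + P) = 4 - ((P² + (-1/(-3))*P) + P) = 4 - ((P² + (-⅓*(-1))*P) + P) = 4 - ((P² + P/3) + P) = 4 - (P² + 4*P/3) = 4 + (-P² - 4*P/3) = 4 - P² - 4*P/3)
H(V)/(-34 + o(-1)) = (4 - 1*(-7)² - 4/3*(-7))/(-34 - 1) = (4 - 1*49 + 28/3)/(-35) = (4 - 49 + 28/3)*(-1/35) = -107/3*(-1/35) = 107/105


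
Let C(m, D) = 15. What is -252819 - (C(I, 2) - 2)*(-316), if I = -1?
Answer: -248711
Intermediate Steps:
-252819 - (C(I, 2) - 2)*(-316) = -252819 - (15 - 2)*(-316) = -252819 - 13*(-316) = -252819 - 1*(-4108) = -252819 + 4108 = -248711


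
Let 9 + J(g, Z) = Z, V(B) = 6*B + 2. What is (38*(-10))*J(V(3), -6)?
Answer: 5700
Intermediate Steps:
V(B) = 2 + 6*B
J(g, Z) = -9 + Z
(38*(-10))*J(V(3), -6) = (38*(-10))*(-9 - 6) = -380*(-15) = 5700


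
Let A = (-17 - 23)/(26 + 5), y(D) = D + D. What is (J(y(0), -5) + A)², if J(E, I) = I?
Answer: 38025/961 ≈ 39.568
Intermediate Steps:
y(D) = 2*D
A = -40/31 ≈ -1.2903
(J(y(0), -5) + A)² = (-5 - 40/31)² = (-195/31)² = 38025/961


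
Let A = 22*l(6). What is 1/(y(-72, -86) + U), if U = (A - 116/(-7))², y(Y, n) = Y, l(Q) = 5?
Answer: 49/781468 ≈ 6.2702e-5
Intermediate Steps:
A = 110 (A = 22*5 = 110)
U = 784996/49 (U = (110 - 116/(-7))² = (110 - 116*(-⅐))² = (110 + 116/7)² = (886/7)² = 784996/49 ≈ 16020.)
1/(y(-72, -86) + U) = 1/(-72 + 784996/49) = 1/(781468/49) = 49/781468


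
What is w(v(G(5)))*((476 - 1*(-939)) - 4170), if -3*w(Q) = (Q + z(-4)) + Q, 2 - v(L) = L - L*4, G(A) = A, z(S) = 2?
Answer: 33060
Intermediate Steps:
v(L) = 2 + 3*L (v(L) = 2 - (L - L*4) = 2 - (L - 4*L) = 2 - (-3)*L = 2 + 3*L)
w(Q) = -2/3 - 2*Q/3 (w(Q) = -((Q + 2) + Q)/3 = -((2 + Q) + Q)/3 = -(2 + 2*Q)/3 = -2/3 - 2*Q/3)
w(v(G(5)))*((476 - 1*(-939)) - 4170) = (-2/3 - 2*(2 + 3*5)/3)*((476 - 1*(-939)) - 4170) = (-2/3 - 2*(2 + 15)/3)*((476 + 939) - 4170) = (-2/3 - 2/3*17)*(1415 - 4170) = (-2/3 - 34/3)*(-2755) = -12*(-2755) = 33060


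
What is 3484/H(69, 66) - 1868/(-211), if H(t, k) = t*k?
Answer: 4620998/480447 ≈ 9.6181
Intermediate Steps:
H(t, k) = k*t
3484/H(69, 66) - 1868/(-211) = 3484/((66*69)) - 1868/(-211) = 3484/4554 - 1868*(-1/211) = 3484*(1/4554) + 1868/211 = 1742/2277 + 1868/211 = 4620998/480447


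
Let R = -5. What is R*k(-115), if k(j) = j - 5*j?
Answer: -2300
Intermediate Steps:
k(j) = -4*j
R*k(-115) = -(-20)*(-115) = -5*460 = -2300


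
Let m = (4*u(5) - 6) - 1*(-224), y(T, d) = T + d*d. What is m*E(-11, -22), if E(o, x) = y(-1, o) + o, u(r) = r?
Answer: 25942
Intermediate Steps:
y(T, d) = T + d²
E(o, x) = -1 + o + o² (E(o, x) = (-1 + o²) + o = -1 + o + o²)
m = 238 (m = (4*5 - 6) - 1*(-224) = (20 - 6) + 224 = 14 + 224 = 238)
m*E(-11, -22) = 238*(-1 - 11 + (-11)²) = 238*(-1 - 11 + 121) = 238*109 = 25942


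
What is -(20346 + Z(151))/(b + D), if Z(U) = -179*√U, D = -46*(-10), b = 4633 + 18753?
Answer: -10173/11923 + 179*√151/23846 ≈ -0.76098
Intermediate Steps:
b = 23386
D = 460
-(20346 + Z(151))/(b + D) = -(20346 - 179*√151)/(23386 + 460) = -(20346 - 179*√151)/23846 = -(10173/11923 - 179*√151/23846) = -10173/11923 + 179*√151/23846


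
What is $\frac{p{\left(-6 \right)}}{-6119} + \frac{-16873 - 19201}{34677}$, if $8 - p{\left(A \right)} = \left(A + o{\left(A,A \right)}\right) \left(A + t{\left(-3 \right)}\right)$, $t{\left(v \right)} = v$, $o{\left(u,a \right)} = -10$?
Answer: $- \frac{216020734}{212188563} \approx -1.0181$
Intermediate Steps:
$p{\left(A \right)} = 8 - \left(-10 + A\right) \left(-3 + A\right)$ ($p{\left(A \right)} = 8 - \left(A - 10\right) \left(A - 3\right) = 8 - \left(-10 + A\right) \left(-3 + A\right)$)
$\frac{p{\left(-6 \right)}}{-6119} + \frac{-16873 - 19201}{34677} = \frac{-22 - \left(-6\right)^{2} + 13 \left(-6\right)}{-6119} + \frac{-16873 - 19201}{34677} = \left(-22 - 36 - 78\right) \left(- \frac{1}{6119}\right) + \left(-16873 - 19201\right) \frac{1}{34677} = \left(-22 - 36 - 78\right) \left(- \frac{1}{6119}\right) - \frac{36074}{34677} = \left(-136\right) \left(- \frac{1}{6119}\right) - \frac{36074}{34677} = \frac{136}{6119} - \frac{36074}{34677} = - \frac{216020734}{212188563}$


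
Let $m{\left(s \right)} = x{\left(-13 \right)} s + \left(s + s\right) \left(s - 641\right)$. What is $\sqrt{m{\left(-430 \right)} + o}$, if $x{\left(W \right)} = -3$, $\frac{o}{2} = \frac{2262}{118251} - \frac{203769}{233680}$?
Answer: $\frac{\sqrt{4890859521701537772716790}}{2302741140} \approx 960.39$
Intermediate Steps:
$o = - \frac{7855767953}{4605482280}$ ($o = 2 \left(\frac{2262}{118251} - \frac{203769}{233680}\right) = 2 \left(2262 \cdot \frac{1}{118251} - \frac{203769}{233680}\right) = 2 \left(\frac{754}{39417} - \frac{203769}{233680}\right) = 2 \left(- \frac{7855767953}{9210964560}\right) = - \frac{7855767953}{4605482280} \approx -1.7057$)
$m{\left(s \right)} = - 3 s + 2 s \left(-641 + s\right)$ ($m{\left(s \right)} = - 3 s + \left(s + s\right) \left(s - 641\right) = - 3 s + 2 s \left(-641 + s\right)$)
$\sqrt{m{\left(-430 \right)} + o} = \sqrt{- 430 \left(-1285 + 2 \left(-430\right)\right) - \frac{7855767953}{4605482280}} = \sqrt{- 430 \left(-1285 - 860\right) - \frac{7855767953}{4605482280}} = \sqrt{\left(-430\right) \left(-2145\right) - \frac{7855767953}{4605482280}} = \sqrt{922350 - \frac{7855767953}{4605482280}} = \sqrt{\frac{4247858725190047}{4605482280}} = \frac{\sqrt{4890859521701537772716790}}{2302741140}$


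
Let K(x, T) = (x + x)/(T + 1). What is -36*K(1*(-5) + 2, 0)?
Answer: 216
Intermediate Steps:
K(x, T) = 2*x/(1 + T) (K(x, T) = (2*x)/(1 + T) = 2*x/(1 + T))
-36*K(1*(-5) + 2, 0) = -72*(1*(-5) + 2)/(1 + 0) = -72*(-5 + 2)/1 = -72*(-3) = -36*(-6) = 216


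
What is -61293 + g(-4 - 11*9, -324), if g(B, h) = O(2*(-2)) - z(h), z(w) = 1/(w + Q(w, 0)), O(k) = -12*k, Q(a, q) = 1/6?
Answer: -118999029/1943 ≈ -61245.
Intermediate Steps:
Q(a, q) = ⅙
z(w) = 1/(⅙ + w) (z(w) = 1/(w + ⅙) = 1/(⅙ + w))
g(B, h) = 48 - 6/(1 + 6*h) (g(B, h) = -24*(-2) - 6/(1 + 6*h) = -12*(-4) - 6/(1 + 6*h) = 48 - 6/(1 + 6*h))
-61293 + g(-4 - 11*9, -324) = -61293 + 6*(7 + 48*(-324))/(1 + 6*(-324)) = -61293 + 6*(7 - 15552)/(1 - 1944) = -61293 + 6*(-15545)/(-1943) = -61293 + 6*(-1/1943)*(-15545) = -61293 + 93270/1943 = -118999029/1943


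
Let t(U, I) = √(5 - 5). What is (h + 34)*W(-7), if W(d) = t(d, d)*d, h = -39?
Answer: 0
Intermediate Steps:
t(U, I) = 0 (t(U, I) = √0 = 0)
W(d) = 0 (W(d) = 0*d = 0)
(h + 34)*W(-7) = (-39 + 34)*0 = -5*0 = 0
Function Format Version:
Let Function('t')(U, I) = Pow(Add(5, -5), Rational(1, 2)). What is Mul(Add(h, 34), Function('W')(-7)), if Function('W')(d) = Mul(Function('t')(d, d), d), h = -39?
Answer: 0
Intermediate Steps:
Function('t')(U, I) = 0 (Function('t')(U, I) = Pow(0, Rational(1, 2)) = 0)
Function('W')(d) = 0 (Function('W')(d) = Mul(0, d) = 0)
Mul(Add(h, 34), Function('W')(-7)) = Mul(Add(-39, 34), 0) = Mul(-5, 0) = 0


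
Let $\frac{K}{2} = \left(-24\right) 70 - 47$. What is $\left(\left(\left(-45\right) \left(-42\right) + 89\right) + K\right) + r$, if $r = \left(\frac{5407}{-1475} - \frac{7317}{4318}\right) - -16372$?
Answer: $\frac{94845597849}{6369050} \approx 14892.0$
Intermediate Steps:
$K = -3454$ ($K = 2 \left(\left(-24\right) 70 - 47\right) = 2 \left(-1680 - 47\right) = 2 \left(-1727\right) = -3454$)
$r = \frac{104239946599}{6369050}$ ($r = \left(5407 \left(- \frac{1}{1475}\right) - \frac{7317}{4318}\right) + 16372 = \left(- \frac{5407}{1475} - \frac{7317}{4318}\right) + 16372 = - \frac{34140001}{6369050} + 16372 = \frac{104239946599}{6369050} \approx 16367.0$)
$\left(\left(\left(-45\right) \left(-42\right) + 89\right) + K\right) + r = \left(\left(\left(-45\right) \left(-42\right) + 89\right) - 3454\right) + \frac{104239946599}{6369050} = \left(\left(1890 + 89\right) - 3454\right) + \frac{104239946599}{6369050} = \left(1979 - 3454\right) + \frac{104239946599}{6369050} = -1475 + \frac{104239946599}{6369050} = \frac{94845597849}{6369050}$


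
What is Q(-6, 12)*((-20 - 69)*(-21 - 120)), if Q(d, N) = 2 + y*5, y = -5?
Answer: -288627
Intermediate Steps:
Q(d, N) = -23 (Q(d, N) = 2 - 5*5 = 2 - 25 = -23)
Q(-6, 12)*((-20 - 69)*(-21 - 120)) = -23*(-20 - 69)*(-21 - 120) = -(-2047)*(-141) = -23*12549 = -288627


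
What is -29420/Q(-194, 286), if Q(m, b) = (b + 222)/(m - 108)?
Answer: 2221210/127 ≈ 17490.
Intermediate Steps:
Q(m, b) = (222 + b)/(-108 + m)
-29420/Q(-194, 286) = -29420*(-108 - 194)/(222 + 286) = -29420/(508/(-302)) = -29420/((-1/302*508)) = -29420/(-254/151) = -29420*(-151/254) = 2221210/127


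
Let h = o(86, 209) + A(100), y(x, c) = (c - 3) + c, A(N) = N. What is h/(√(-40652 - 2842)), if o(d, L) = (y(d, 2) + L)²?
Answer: -22100*I*√43494/21747 ≈ -211.94*I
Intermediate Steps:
y(x, c) = -3 + 2*c (y(x, c) = (-3 + c) + c = -3 + 2*c)
o(d, L) = (1 + L)² (o(d, L) = ((-3 + 2*2) + L)² = ((-3 + 4) + L)² = (1 + L)²)
h = 44200 (h = (1 + 209)² + 100 = 210² + 100 = 44100 + 100 = 44200)
h/(√(-40652 - 2842)) = 44200/(√(-40652 - 2842)) = 44200/(√(-43494)) = 44200/((I*√43494)) = 44200*(-I*√43494/43494) = -22100*I*√43494/21747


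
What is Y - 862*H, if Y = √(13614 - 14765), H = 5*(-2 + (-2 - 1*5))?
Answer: 38790 + I*√1151 ≈ 38790.0 + 33.926*I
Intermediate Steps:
H = -45 (H = 5*(-2 + (-2 - 5)) = 5*(-2 - 7) = 5*(-9) = -45)
Y = I*√1151 (Y = √(-1151) = I*√1151 ≈ 33.926*I)
Y - 862*H = I*√1151 - 862*(-45) = I*√1151 + 38790 = 38790 + I*√1151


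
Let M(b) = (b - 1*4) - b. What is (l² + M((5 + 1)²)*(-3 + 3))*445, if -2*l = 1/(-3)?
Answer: 445/36 ≈ 12.361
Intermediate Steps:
l = ⅙ (l = -½/(-3) = -½*(-⅓) = ⅙ ≈ 0.16667)
M(b) = -4 (M(b) = (b - 4) - b = (-4 + b) - b = -4)
(l² + M((5 + 1)²)*(-3 + 3))*445 = ((⅙)² - 4*(-3 + 3))*445 = (1/36 - 4*0)*445 = (1/36 + 0)*445 = (1/36)*445 = 445/36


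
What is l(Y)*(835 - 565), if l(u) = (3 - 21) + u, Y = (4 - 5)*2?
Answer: -5400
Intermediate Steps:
Y = -2 (Y = -1*2 = -2)
l(u) = -18 + u
l(Y)*(835 - 565) = (-18 - 2)*(835 - 565) = -20*270 = -5400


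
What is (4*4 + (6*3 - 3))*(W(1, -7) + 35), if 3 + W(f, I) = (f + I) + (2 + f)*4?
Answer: 1178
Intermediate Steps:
W(f, I) = 5 + I + 5*f (W(f, I) = -3 + ((f + I) + (2 + f)*4) = -3 + ((I + f) + (8 + 4*f)) = -3 + (8 + I + 5*f) = 5 + I + 5*f)
(4*4 + (6*3 - 3))*(W(1, -7) + 35) = (4*4 + (6*3 - 3))*((5 - 7 + 5*1) + 35) = (16 + (18 - 3))*((5 - 7 + 5) + 35) = (16 + 15)*(3 + 35) = 31*38 = 1178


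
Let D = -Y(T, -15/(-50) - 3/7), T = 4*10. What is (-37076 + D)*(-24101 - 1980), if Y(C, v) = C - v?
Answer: 67761802449/70 ≈ 9.6803e+8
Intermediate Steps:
T = 40
D = -2809/70 (D = -(40 - (-15/(-50) - 3/7)) = -(40 - (-15*(-1/50) - 3*1/7)) = -(40 - (3/10 - 3/7)) = -(40 - 1*(-9/70)) = -(40 + 9/70) = -1*2809/70 = -2809/70 ≈ -40.129)
(-37076 + D)*(-24101 - 1980) = (-37076 - 2809/70)*(-24101 - 1980) = -2598129/70*(-26081) = 67761802449/70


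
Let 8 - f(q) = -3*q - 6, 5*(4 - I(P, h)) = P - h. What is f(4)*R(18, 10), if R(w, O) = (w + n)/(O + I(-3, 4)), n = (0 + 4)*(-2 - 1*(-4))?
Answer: 3380/77 ≈ 43.896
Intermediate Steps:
I(P, h) = 4 - P/5 + h/5 (I(P, h) = 4 - (P - h)/5 = 4 + (-P/5 + h/5) = 4 - P/5 + h/5)
n = 8 (n = 4*(-2 + 4) = 4*2 = 8)
R(w, O) = (8 + w)/(27/5 + O) (R(w, O) = (w + 8)/(O + (4 - ⅕*(-3) + (⅕)*4)) = (8 + w)/(O + (4 + ⅗ + ⅘)) = (8 + w)/(O + 27/5) = (8 + w)/(27/5 + O))
f(q) = 14 + 3*q (f(q) = 8 - (-3*q - 6) = 8 - (-6 - 3*q) = 8 + (6 + 3*q) = 14 + 3*q)
f(4)*R(18, 10) = (14 + 3*4)*(5*(8 + 18)/(27 + 5*10)) = (14 + 12)*(5*26/(27 + 50)) = 26*(5*26/77) = 26*(5*(1/77)*26) = 26*(130/77) = 3380/77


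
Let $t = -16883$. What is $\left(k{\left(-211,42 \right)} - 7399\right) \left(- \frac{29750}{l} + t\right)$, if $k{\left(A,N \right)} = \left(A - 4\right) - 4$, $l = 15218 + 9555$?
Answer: $\frac{455199778566}{3539} \approx 1.2862 \cdot 10^{8}$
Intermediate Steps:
$l = 24773$
$k{\left(A,N \right)} = -8 + A$ ($k{\left(A,N \right)} = \left(-4 + A\right) - 4 = -8 + A$)
$\left(k{\left(-211,42 \right)} - 7399\right) \left(- \frac{29750}{l} + t\right) = \left(\left(-8 - 211\right) - 7399\right) \left(- \frac{29750}{24773} - 16883\right) = \left(-219 - 7399\right) \left(\left(-29750\right) \frac{1}{24773} - 16883\right) = - 7618 \left(- \frac{4250}{3539} - 16883\right) = \left(-7618\right) \left(- \frac{59753187}{3539}\right) = \frac{455199778566}{3539}$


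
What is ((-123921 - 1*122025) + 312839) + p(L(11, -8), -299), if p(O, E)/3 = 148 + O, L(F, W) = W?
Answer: 67313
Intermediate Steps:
p(O, E) = 444 + 3*O (p(O, E) = 3*(148 + O) = 444 + 3*O)
((-123921 - 1*122025) + 312839) + p(L(11, -8), -299) = ((-123921 - 1*122025) + 312839) + (444 + 3*(-8)) = ((-123921 - 122025) + 312839) + (444 - 24) = (-245946 + 312839) + 420 = 66893 + 420 = 67313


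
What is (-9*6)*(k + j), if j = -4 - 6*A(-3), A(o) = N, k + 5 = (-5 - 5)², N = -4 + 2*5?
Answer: -2970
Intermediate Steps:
N = 6 (N = -4 + 10 = 6)
k = 95 (k = -5 + (-5 - 5)² = -5 + (-10)² = -5 + 100 = 95)
A(o) = 6
j = -40 (j = -4 - 6*6 = -4 - 36 = -40)
(-9*6)*(k + j) = (-9*6)*(95 - 40) = -54*55 = -2970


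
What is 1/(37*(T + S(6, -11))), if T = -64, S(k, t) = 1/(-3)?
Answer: -3/7141 ≈ -0.00042011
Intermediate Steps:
S(k, t) = -⅓
1/(37*(T + S(6, -11))) = 1/(37*(-64 - ⅓)) = 1/(37*(-193/3)) = 1/(-7141/3) = -3/7141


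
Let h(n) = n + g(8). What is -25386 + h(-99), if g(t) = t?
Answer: -25477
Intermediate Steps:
h(n) = 8 + n (h(n) = n + 8 = 8 + n)
-25386 + h(-99) = -25386 + (8 - 99) = -25386 - 91 = -25477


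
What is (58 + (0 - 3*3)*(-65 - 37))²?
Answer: 952576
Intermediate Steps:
(58 + (0 - 3*3)*(-65 - 37))² = (58 + (0 - 9)*(-102))² = (58 - 9*(-102))² = (58 + 918)² = 976² = 952576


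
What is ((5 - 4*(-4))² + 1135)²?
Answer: 2483776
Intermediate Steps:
((5 - 4*(-4))² + 1135)² = ((5 + 16)² + 1135)² = (21² + 1135)² = (441 + 1135)² = 1576² = 2483776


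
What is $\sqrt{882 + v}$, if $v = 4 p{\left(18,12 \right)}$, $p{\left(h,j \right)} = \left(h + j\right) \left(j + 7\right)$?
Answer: $\sqrt{3162} \approx 56.232$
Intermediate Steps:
$p{\left(h,j \right)} = \left(7 + j\right) \left(h + j\right)$ ($p{\left(h,j \right)} = \left(h + j\right) \left(7 + j\right) = \left(7 + j\right) \left(h + j\right)$)
$v = 2280$ ($v = 4 \left(12^{2} + 7 \cdot 18 + 7 \cdot 12 + 18 \cdot 12\right) = 4 \left(144 + 126 + 84 + 216\right) = 4 \cdot 570 = 2280$)
$\sqrt{882 + v} = \sqrt{882 + 2280} = \sqrt{3162}$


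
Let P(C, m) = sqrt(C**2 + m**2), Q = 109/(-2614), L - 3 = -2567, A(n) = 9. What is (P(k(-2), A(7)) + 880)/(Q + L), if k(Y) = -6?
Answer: -460064/1340481 - 2614*sqrt(13)/2234135 ≈ -0.34743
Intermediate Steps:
L = -2564 (L = 3 - 2567 = -2564)
Q = -109/2614 (Q = 109*(-1/2614) = -109/2614 ≈ -0.041699)
(P(k(-2), A(7)) + 880)/(Q + L) = (sqrt((-6)**2 + 9**2) + 880)/(-109/2614 - 2564) = (sqrt(36 + 81) + 880)/(-6702405/2614) = (sqrt(117) + 880)*(-2614/6702405) = (3*sqrt(13) + 880)*(-2614/6702405) = (880 + 3*sqrt(13))*(-2614/6702405) = -460064/1340481 - 2614*sqrt(13)/2234135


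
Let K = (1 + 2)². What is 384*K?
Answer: 3456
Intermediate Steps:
K = 9 (K = 3² = 9)
384*K = 384*9 = 3456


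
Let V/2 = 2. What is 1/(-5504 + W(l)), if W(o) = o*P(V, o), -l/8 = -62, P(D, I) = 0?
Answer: -1/5504 ≈ -0.00018169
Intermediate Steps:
V = 4 (V = 2*2 = 4)
l = 496 (l = -8*(-62) = 496)
W(o) = 0 (W(o) = o*0 = 0)
1/(-5504 + W(l)) = 1/(-5504 + 0) = 1/(-5504) = -1/5504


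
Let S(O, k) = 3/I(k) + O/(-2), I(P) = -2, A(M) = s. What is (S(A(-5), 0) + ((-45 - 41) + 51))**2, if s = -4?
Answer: 4761/4 ≈ 1190.3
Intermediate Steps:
A(M) = -4
S(O, k) = -3/2 - O/2 (S(O, k) = 3/(-2) + O/(-2) = 3*(-1/2) + O*(-1/2) = -3/2 - O/2)
(S(A(-5), 0) + ((-45 - 41) + 51))**2 = ((-3/2 - 1/2*(-4)) + ((-45 - 41) + 51))**2 = ((-3/2 + 2) + (-86 + 51))**2 = (1/2 - 35)**2 = (-69/2)**2 = 4761/4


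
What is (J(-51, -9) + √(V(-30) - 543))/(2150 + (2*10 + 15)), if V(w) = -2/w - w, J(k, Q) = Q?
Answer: -9/2185 + I*√115410/32775 ≈ -0.004119 + 0.010365*I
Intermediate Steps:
V(w) = -w - 2/w
(J(-51, -9) + √(V(-30) - 543))/(2150 + (2*10 + 15)) = (-9 + √((-1*(-30) - 2/(-30)) - 543))/(2150 + (2*10 + 15)) = (-9 + √((30 - 2*(-1/30)) - 543))/(2150 + (20 + 15)) = (-9 + √((30 + 1/15) - 543))/(2150 + 35) = (-9 + √(451/15 - 543))/2185 = (-9 + √(-7694/15))*(1/2185) = (-9 + I*√115410/15)*(1/2185) = -9/2185 + I*√115410/32775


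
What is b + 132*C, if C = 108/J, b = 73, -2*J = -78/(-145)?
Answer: -688091/13 ≈ -52930.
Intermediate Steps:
J = -39/145 (J = -(-39)/(-145) = -(-39)*(-1)/145 = -1/2*78/145 = -39/145 ≈ -0.26897)
C = -5220/13 (C = 108/(-39/145) = 108*(-145/39) = -5220/13 ≈ -401.54)
b + 132*C = 73 + 132*(-5220/13) = 73 - 689040/13 = -688091/13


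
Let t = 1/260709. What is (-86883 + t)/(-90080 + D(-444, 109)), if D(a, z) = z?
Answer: 22651180046/23456249439 ≈ 0.96568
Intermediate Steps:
t = 1/260709 ≈ 3.8357e-6
(-86883 + t)/(-90080 + D(-444, 109)) = (-86883 + 1/260709)/(-90080 + 109) = -22651180046/260709/(-89971) = -22651180046/260709*(-1/89971) = 22651180046/23456249439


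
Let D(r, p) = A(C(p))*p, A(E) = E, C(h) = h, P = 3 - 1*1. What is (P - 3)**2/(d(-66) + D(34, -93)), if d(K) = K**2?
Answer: 1/13005 ≈ 7.6893e-5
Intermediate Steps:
P = 2 (P = 3 - 1 = 2)
D(r, p) = p**2 (D(r, p) = p*p = p**2)
(P - 3)**2/(d(-66) + D(34, -93)) = (2 - 3)**2/((-66)**2 + (-93)**2) = (-1)**2/(4356 + 8649) = 1/13005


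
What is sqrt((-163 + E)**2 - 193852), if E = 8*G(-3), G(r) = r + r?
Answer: I*sqrt(149331) ≈ 386.43*I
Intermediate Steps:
G(r) = 2*r
E = -48 (E = 8*(2*(-3)) = 8*(-6) = -48)
sqrt((-163 + E)**2 - 193852) = sqrt((-163 - 48)**2 - 193852) = sqrt((-211)**2 - 193852) = sqrt(44521 - 193852) = sqrt(-149331) = I*sqrt(149331)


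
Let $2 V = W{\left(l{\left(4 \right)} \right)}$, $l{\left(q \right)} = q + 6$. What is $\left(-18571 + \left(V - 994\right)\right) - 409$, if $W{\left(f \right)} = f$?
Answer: $-19969$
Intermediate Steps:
$l{\left(q \right)} = 6 + q$
$V = 5$ ($V = \frac{6 + 4}{2} = \frac{1}{2} \cdot 10 = 5$)
$\left(-18571 + \left(V - 994\right)\right) - 409 = \left(-18571 + \left(5 - 994\right)\right) - 409 = \left(-18571 - 989\right) - 409 = -19560 - 409 = -19969$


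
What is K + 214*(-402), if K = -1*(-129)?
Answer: -85899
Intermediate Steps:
K = 129
K + 214*(-402) = 129 + 214*(-402) = 129 - 86028 = -85899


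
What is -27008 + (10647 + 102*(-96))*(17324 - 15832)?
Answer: 1248652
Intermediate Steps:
-27008 + (10647 + 102*(-96))*(17324 - 15832) = -27008 + (10647 - 9792)*1492 = -27008 + 855*1492 = -27008 + 1275660 = 1248652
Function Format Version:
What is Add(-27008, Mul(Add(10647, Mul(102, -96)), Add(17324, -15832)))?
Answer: 1248652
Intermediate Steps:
Add(-27008, Mul(Add(10647, Mul(102, -96)), Add(17324, -15832))) = Add(-27008, Mul(Add(10647, -9792), 1492)) = Add(-27008, Mul(855, 1492)) = Add(-27008, 1275660) = 1248652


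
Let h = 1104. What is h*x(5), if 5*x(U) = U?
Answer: 1104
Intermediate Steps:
x(U) = U/5
h*x(5) = 1104*((⅕)*5) = 1104*1 = 1104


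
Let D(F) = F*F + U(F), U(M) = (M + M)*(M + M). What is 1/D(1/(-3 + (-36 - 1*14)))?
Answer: 2809/5 ≈ 561.80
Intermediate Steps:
U(M) = 4*M² (U(M) = (2*M)*(2*M) = 4*M²)
D(F) = 5*F² (D(F) = F*F + 4*F² = F² + 4*F² = 5*F²)
1/D(1/(-3 + (-36 - 1*14))) = 1/(5*(1/(-3 + (-36 - 1*14)))²) = 1/(5*(1/(-3 + (-36 - 14)))²) = 1/(5*(1/(-3 - 50))²) = 1/(5*(1/(-53))²) = 1/(5*(-1/53)²) = 1/(5*(1/2809)) = 1/(5/2809) = 2809/5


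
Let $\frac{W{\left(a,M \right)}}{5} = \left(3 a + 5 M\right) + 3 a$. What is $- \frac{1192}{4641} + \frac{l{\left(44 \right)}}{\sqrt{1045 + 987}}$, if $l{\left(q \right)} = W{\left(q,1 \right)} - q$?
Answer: $- \frac{1192}{4641} + \frac{1301 \sqrt{127}}{508} \approx 28.604$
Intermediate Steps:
$W{\left(a,M \right)} = 25 M + 30 a$ ($W{\left(a,M \right)} = 5 \left(\left(3 a + 5 M\right) + 3 a\right) = 5 \left(5 M + 6 a\right) = 25 M + 30 a$)
$l{\left(q \right)} = 25 + 29 q$ ($l{\left(q \right)} = \left(25 \cdot 1 + 30 q\right) - q = \left(25 + 30 q\right) - q = 25 + 29 q$)
$- \frac{1192}{4641} + \frac{l{\left(44 \right)}}{\sqrt{1045 + 987}} = - \frac{1192}{4641} + \frac{25 + 29 \cdot 44}{\sqrt{1045 + 987}} = \left(-1192\right) \frac{1}{4641} + \frac{25 + 1276}{\sqrt{2032}} = - \frac{1192}{4641} + \frac{1301}{4 \sqrt{127}} = - \frac{1192}{4641} + 1301 \frac{\sqrt{127}}{508} = - \frac{1192}{4641} + \frac{1301 \sqrt{127}}{508}$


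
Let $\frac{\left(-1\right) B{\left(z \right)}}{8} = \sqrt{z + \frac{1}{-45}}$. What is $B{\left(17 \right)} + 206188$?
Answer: $206188 - \frac{16 \sqrt{955}}{15} \approx 2.0616 \cdot 10^{5}$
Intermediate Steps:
$B{\left(z \right)} = - 8 \sqrt{- \frac{1}{45} + z}$ ($B{\left(z \right)} = - 8 \sqrt{z + \frac{1}{-45}} = - 8 \sqrt{z - \frac{1}{45}} = - 8 \sqrt{- \frac{1}{45} + z}$)
$B{\left(17 \right)} + 206188 = - \frac{8 \sqrt{-5 + 225 \cdot 17}}{15} + 206188 = - \frac{8 \sqrt{-5 + 3825}}{15} + 206188 = - \frac{8 \sqrt{3820}}{15} + 206188 = - \frac{8 \cdot 2 \sqrt{955}}{15} + 206188 = - \frac{16 \sqrt{955}}{15} + 206188 = 206188 - \frac{16 \sqrt{955}}{15}$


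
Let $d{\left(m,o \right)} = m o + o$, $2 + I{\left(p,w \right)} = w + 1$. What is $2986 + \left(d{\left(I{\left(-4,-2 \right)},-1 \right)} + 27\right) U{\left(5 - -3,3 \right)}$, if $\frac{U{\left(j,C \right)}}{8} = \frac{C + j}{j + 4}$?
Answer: $\frac{9596}{3} \approx 3198.7$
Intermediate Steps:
$I{\left(p,w \right)} = -1 + w$ ($I{\left(p,w \right)} = -2 + \left(w + 1\right) = -2 + \left(1 + w\right) = -1 + w$)
$U{\left(j,C \right)} = \frac{8 \left(C + j\right)}{4 + j}$ ($U{\left(j,C \right)} = 8 \frac{C + j}{j + 4} = 8 \frac{C + j}{4 + j} = \frac{8 \left(C + j\right)}{4 + j}$)
$d{\left(m,o \right)} = o + m o$
$2986 + \left(d{\left(I{\left(-4,-2 \right)},-1 \right)} + 27\right) U{\left(5 - -3,3 \right)} = 2986 + \left(- (1 - 3) + 27\right) \frac{8 \left(3 + \left(5 - -3\right)\right)}{4 + \left(5 - -3\right)} = 2986 + \left(- (1 - 3) + 27\right) \frac{8 \left(3 + \left(5 + 3\right)\right)}{4 + \left(5 + 3\right)} = 2986 + \left(\left(-1\right) \left(-2\right) + 27\right) \frac{8 \left(3 + 8\right)}{4 + 8} = 2986 + \left(2 + 27\right) 8 \cdot \frac{1}{12} \cdot 11 = 2986 + 29 \cdot 8 \cdot \frac{1}{12} \cdot 11 = 2986 + 29 \cdot \frac{22}{3} = 2986 + \frac{638}{3} = \frac{9596}{3}$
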